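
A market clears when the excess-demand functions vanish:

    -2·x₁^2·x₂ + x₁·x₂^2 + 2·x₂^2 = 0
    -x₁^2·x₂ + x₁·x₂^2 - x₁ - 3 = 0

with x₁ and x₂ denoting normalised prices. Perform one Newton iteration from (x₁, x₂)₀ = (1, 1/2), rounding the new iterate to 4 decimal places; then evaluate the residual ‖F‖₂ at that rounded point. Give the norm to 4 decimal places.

24.4005

At (1, 1/2): F = (-0.2500, -4.2500).
Jacobian J = [[-4·x₁·x₂ + x₂^2, -2·x₁^2 + 2·x₁·x₂ + 4·x₂], [-2·x₁·x₂ + x₂^2 - 1, -x₁^2 + 2·x₁·x₂]].
At the point, J = [[-1.7500, 1.0000], [-1.7500, 0.0000]] (det J = 1.7500).
Solving J·Δ = −F gives Δ = (-2.4286, -4.0000).
Then the next iterate is (x₁, x₂)₁ = (-1.4286, -3.5000).
Re-evaluating at (-1.4286, -3.5000): F = (21.285936, -11.928607), so ‖F‖₂ = 24.4005.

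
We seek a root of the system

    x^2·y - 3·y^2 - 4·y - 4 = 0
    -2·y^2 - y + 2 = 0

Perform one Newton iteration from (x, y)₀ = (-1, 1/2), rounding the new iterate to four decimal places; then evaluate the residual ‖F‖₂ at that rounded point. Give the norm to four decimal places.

At (-1, 1/2): F = (-6.2500, 1.0000).
Jacobian J = [[2·x·y, x^2 - 6·y - 4], [0, -4·y - 1]].
At the point, J = [[-1.0000, -6.0000], [0.0000, -3.0000]] (det J = 3.0000).
Solving J·Δ = −F gives Δ = (-8.2500, 0.3333).
Then the next iterate is (x, y)₁ = (-9.2500, 0.8333).
Re-evaluating at (-9.2500, 0.8333): F = (61.882865, -0.222078), so ‖F‖₂ = 61.8833.

61.8833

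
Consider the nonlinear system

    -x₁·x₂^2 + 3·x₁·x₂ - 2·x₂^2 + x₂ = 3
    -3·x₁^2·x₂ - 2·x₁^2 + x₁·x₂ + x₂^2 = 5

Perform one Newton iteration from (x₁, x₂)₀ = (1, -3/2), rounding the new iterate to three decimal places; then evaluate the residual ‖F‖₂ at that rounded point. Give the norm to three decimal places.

At (1, -3/2): F = (-15.750, -1.750).
Jacobian J = [[-x₂^2 + 3·x₂, -2·x₁·x₂ + 3·x₁ - 4·x₂ + 1], [-6·x₁·x₂ - 4·x₁ + x₂, -3·x₁^2 + x₁ + 2·x₂]].
At the point, J = [[-6.750, 13.000], [3.500, -5.000]] (det J = -11.750).
Solving J·Δ = −F gives Δ = (8.638, 5.697).
Then the next iterate is (x₁, x₂)₁ = (9.638, 4.197).
Re-evaluating at (9.638, 4.197): F = (-82.45209, -1302.30773), so ‖F‖₂ = 1304.915.

1304.915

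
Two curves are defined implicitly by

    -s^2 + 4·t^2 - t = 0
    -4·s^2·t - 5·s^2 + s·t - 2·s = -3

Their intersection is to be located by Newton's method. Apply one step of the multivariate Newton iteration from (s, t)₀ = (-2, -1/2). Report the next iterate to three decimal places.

At (-2, -1/2): F = (-2.500, -4.000).
Jacobian J = [[-2·s, 8·t - 1], [-8·s·t - 10·s + t - 2, -4·s^2 + s]].
At the point, J = [[4.000, -5.000], [9.500, -18.000]] (det J = -24.500).
Solving J·Δ = −F gives Δ = (1.020, 0.316).
Then the next iterate is (s, t)₁ = (-0.980, -0.184).

(-0.980, -0.184)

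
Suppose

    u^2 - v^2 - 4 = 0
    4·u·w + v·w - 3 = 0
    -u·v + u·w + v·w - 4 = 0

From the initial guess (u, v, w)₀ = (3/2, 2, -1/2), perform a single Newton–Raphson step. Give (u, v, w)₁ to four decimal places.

At (3/2, 2, -1/2): F = (-5.7500, -7.0000, -8.7500).
Jacobian J = [[2·u, -2·v, 0], [4·w, w, 4·u + v], [-v + w, -u + w, u + v]].
At the point, J = [[3.0000, -4.0000, 0.0000], [-2.0000, -0.5000, 8.0000], [-2.5000, -2.0000, 3.5000]] (det J = 94.7500).
Solving J·Δ = −F gives Δ = (-1.0561, -2.2296, 0.4716).
Then the next iterate is (u, v, w)₁ = (0.4439, -0.2296, -0.0284).

(0.4439, -0.2296, -0.0284)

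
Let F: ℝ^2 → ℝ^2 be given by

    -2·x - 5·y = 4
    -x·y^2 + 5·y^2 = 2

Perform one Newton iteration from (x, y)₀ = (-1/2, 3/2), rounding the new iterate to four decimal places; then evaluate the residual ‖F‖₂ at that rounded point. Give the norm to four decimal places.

0.0377

At (-1/2, 3/2): F = (-10.5000, 10.3750).
Jacobian J = [[-2, -5], [-y^2, -2·x·y + 10·y]].
At the point, J = [[-2.0000, -5.0000], [-2.2500, 16.5000]] (det J = -44.2500).
Solving J·Δ = −F gives Δ = (-2.7429, -1.0028).
Then the next iterate is (x, y)₁ = (-3.2429, 0.4972).
Re-evaluating at (-3.2429, 0.4972): F = (-0.0002, 0.037710), so ‖F‖₂ = 0.0377.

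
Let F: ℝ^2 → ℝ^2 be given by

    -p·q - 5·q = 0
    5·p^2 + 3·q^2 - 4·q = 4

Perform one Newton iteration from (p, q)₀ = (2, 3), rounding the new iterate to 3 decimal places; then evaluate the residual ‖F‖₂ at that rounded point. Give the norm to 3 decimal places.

At (2, 3): F = (-21.000, 31.000).
Jacobian J = [[-q, -p - 5], [10·p, 6·q - 4]].
At the point, J = [[-3.000, -7.000], [20.000, 14.000]] (det J = 98.000).
Solving J·Δ = −F gives Δ = (0.786, -3.337).
Then the next iterate is (p, q)₁ = (2.786, -0.337).
Re-evaluating at (2.786, -0.337): F = (2.62388, 36.49769), so ‖F‖₂ = 36.592.

36.592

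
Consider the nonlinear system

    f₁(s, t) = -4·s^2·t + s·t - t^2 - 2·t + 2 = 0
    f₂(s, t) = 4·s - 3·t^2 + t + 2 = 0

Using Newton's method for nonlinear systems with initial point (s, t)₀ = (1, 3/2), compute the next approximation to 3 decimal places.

At (1, 3/2): F = (-7.750, 0.750).
Jacobian J = [[-8·s·t + t, -4·s^2 + s - 2·t - 2], [4, -6·t + 1]].
At the point, J = [[-10.500, -8.000], [4.000, -8.000]] (det J = 116.000).
Solving J·Δ = −F gives Δ = (-0.586, -0.199).
Then the next iterate is (s, t)₁ = (0.414, 1.301).

(0.414, 1.301)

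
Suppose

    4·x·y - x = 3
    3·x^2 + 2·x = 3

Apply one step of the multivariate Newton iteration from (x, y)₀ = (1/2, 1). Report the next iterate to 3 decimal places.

(0.750, 1.375)

At (1/2, 1): F = (-1.500, -1.250).
Jacobian J = [[4·y - 1, 4·x], [6·x + 2, 0]].
At the point, J = [[3.000, 2.000], [5.000, 0.000]] (det J = -10.000).
Solving J·Δ = −F gives Δ = (0.250, 0.375).
Then the next iterate is (x, y)₁ = (0.750, 1.375).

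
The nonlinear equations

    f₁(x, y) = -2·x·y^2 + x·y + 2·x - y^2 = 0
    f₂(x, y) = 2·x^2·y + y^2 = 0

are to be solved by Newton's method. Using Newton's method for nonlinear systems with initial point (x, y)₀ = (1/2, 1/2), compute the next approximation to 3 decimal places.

At (1/2, 1/2): F = (0.750, 0.500).
Jacobian J = [[-2·y^2 + y + 2, -4·x·y + x - 2·y], [4·x·y, 2·x^2 + 2·y]].
At the point, J = [[2.000, -1.500], [1.000, 1.500]] (det J = 4.500).
Solving J·Δ = −F gives Δ = (-0.417, -0.056).
Then the next iterate is (x, y)₁ = (0.083, 0.444).

(0.083, 0.444)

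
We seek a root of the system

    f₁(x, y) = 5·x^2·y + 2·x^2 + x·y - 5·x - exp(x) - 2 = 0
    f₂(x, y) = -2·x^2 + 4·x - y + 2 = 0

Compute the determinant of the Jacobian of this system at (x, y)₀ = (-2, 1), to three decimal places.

J = [[10·x·y + 4·x + y - exp(x) - 5, 5·x^2 + x], [-4·x + 4, -1]].
At the point, J = [[-32.13534, 18.000], [12.000, -1.000]].
det J = -183.865.

-183.865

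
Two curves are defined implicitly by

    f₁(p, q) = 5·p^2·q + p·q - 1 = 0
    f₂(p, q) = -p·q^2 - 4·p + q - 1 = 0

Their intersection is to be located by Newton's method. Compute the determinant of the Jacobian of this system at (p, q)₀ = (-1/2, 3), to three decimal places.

-38.250

J = [[10·p·q + q, 5·p^2 + p], [-q^2 - 4, -2·p·q + 1]].
At the point, J = [[-12.000, 0.750], [-13.000, 4.000]].
det J = -38.250.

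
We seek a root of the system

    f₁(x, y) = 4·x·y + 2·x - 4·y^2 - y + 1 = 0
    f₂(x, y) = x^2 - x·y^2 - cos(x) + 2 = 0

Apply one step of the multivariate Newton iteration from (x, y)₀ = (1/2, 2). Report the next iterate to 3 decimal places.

(0.752, 1.368)

At (1/2, 2): F = (-12.000, -0.62758).
Jacobian J = [[4·y + 2, 4·x - 8·y - 1], [2·x - y^2 + sin(x), -2·x·y]].
At the point, J = [[10.000, -15.000], [-2.52057, -2.000]] (det J = -57.80862).
Solving J·Δ = −F gives Δ = (0.252, -0.632).
Then the next iterate is (x, y)₁ = (0.752, 1.368).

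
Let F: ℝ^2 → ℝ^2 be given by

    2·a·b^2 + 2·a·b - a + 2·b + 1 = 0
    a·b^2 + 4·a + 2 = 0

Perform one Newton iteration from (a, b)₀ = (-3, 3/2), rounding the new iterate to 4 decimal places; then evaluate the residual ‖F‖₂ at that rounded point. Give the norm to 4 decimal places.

At (-3, 3/2): F = (-15.5000, -16.7500).
Jacobian J = [[2·b^2 + 2·b - 1, 4·a·b + 2·a + 2], [b^2 + 4, 2·a·b]].
At the point, J = [[6.5000, -22.0000], [6.2500, -9.0000]] (det J = 79.0000).
Solving J·Δ = −F gives Δ = (2.8987, 0.1519).
Then the next iterate is (a, b)₁ = (-0.1013, 1.6519).
Re-evaluating at (-0.1013, 1.6519): F = (3.517576, 1.318375), so ‖F‖₂ = 3.7565.

3.7565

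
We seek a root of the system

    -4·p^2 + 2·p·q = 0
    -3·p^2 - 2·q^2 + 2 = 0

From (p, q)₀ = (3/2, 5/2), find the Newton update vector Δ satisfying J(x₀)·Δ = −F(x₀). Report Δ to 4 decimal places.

At (3/2, 5/2): F = (-1.5000, -17.2500).
Jacobian J = [[-8·p + 2·q, 2·p], [-6·p, -4·q]].
At the point, J = [[-7.0000, 3.0000], [-9.0000, -10.0000]] (det J = 97.0000).
Solving J·Δ = −F gives Δ = (-0.6881, -1.1057).

(-0.6881, -1.1057)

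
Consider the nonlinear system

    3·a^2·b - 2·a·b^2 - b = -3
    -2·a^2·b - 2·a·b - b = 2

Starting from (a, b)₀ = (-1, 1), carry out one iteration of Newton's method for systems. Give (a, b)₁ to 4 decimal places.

(1.7500, 3.5000)

At (-1, 1): F = (7.0000, -3.0000).
Jacobian J = [[6·a·b - 2·b^2, 3·a^2 - 4·a·b - 1], [-4·a·b - 2·b, -2·a^2 - 2·a - 1]].
At the point, J = [[-8.0000, 6.0000], [2.0000, -1.0000]] (det J = -4.0000).
Solving J·Δ = −F gives Δ = (2.7500, 2.5000).
Then the next iterate is (a, b)₁ = (1.7500, 3.5000).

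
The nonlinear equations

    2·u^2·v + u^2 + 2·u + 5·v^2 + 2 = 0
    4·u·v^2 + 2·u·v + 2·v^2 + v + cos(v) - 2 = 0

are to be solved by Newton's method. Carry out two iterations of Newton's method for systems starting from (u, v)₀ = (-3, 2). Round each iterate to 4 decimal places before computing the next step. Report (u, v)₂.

(-1.5999, 0.4655)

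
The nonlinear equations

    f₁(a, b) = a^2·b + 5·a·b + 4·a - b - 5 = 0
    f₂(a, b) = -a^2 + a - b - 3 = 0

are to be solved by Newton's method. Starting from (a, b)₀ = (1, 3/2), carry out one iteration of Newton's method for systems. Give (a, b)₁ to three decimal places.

(2.684, -4.684)

At (1, 3/2): F = (6.500, -4.500).
Jacobian J = [[2·a·b + 5·b + 4, a^2 + 5·a - 1], [-2·a + 1, -1]].
At the point, J = [[14.500, 5.000], [-1.000, -1.000]] (det J = -9.500).
Solving J·Δ = −F gives Δ = (1.684, -6.184).
Then the next iterate is (a, b)₁ = (2.684, -4.684).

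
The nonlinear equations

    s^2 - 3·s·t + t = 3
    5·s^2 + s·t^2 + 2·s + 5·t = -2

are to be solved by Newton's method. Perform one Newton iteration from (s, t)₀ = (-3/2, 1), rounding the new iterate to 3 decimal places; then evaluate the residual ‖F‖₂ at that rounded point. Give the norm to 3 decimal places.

8.596

At (-3/2, 1): F = (4.750, 13.750).
Jacobian J = [[2·s - 3·t, -3·s + 1], [10·s + t^2 + 2, 2·s·t + 5]].
At the point, J = [[-6.000, 5.500], [-12.000, 2.000]] (det J = 54.000).
Solving J·Δ = −F gives Δ = (1.225, 0.472).
Then the next iterate is (s, t)₁ = (-0.275, 1.472).
Re-evaluating at (-0.275, 1.472): F = (-0.23797, 8.59226), so ‖F‖₂ = 8.596.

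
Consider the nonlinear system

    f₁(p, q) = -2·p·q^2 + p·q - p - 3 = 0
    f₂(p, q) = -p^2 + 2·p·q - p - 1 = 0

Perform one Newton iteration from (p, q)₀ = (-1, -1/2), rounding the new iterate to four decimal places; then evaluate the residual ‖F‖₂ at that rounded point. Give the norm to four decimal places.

0.2500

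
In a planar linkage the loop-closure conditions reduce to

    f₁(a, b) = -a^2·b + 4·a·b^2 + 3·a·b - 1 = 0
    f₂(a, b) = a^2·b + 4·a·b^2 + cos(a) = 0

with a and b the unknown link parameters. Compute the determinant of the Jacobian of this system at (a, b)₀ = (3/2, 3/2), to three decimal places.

J = [[-2·a·b + 4·b^2 + 3·b, -a^2 + 8·a·b + 3·a], [2·a·b + 4·b^2 - sin(a), a^2 + 8·a·b]].
At the point, J = [[9.000, 20.250], [12.50251, 20.250]].
det J = -70.926.

-70.926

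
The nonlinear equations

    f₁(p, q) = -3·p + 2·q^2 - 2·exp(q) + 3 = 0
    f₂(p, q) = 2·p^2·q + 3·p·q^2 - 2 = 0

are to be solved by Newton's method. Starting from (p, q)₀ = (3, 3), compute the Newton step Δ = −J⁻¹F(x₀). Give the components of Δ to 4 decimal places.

(-1.1024, -0.8826)

At (3, 3): F = (-28.171074, 133.0000).
Jacobian J = [[-3, 4·q - 2·exp(q)], [4·p·q + 3·q^2, 2·p^2 + 6·p·q]].
At the point, J = [[-3.0000, -28.171074], [63.0000, 72.0000]] (det J = 1558.777652).
Solving J·Δ = −F gives Δ = (-1.1024, -0.8826).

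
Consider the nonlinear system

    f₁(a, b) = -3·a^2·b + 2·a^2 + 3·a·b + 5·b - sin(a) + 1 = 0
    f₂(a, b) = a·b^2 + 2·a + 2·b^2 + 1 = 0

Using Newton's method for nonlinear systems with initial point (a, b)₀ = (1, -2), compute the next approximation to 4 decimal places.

At (1, -2): F = (-7.841471, 15.0000).
Jacobian J = [[-6·a·b + 4·a + 3·b - cos(a), -3·a^2 + 3·a + 5], [b^2 + 2, 2·a·b + 4·b]].
At the point, J = [[9.459698, 5.0000], [6.0000, -12.0000]] (det J = -143.516372).
Solving J·Δ = −F gives Δ = (0.1331, 1.3165).
Then the next iterate is (a, b)₁ = (1.1331, -0.6835).

(1.1331, -0.6835)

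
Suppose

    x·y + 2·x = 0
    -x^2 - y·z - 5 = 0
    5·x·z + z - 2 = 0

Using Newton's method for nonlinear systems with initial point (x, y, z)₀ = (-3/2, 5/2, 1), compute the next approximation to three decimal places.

(-2.530, -5.090, -1.100)

At (-3/2, 5/2, 1): F = (-6.750, -9.750, -8.500).
Jacobian J = [[y + 2, x, 0], [-2·x, -z, -y], [5·z, 0, 5·x + 1]].
At the point, J = [[4.500, -1.500, 0.000], [3.000, -1.000, -2.500], [5.000, 0.000, -6.500]] (det J = 18.750).
Solving J·Δ = −F gives Δ = (-1.030, -7.590, -2.100).
Then the next iterate is (x, y, z)₁ = (-2.530, -5.090, -1.100).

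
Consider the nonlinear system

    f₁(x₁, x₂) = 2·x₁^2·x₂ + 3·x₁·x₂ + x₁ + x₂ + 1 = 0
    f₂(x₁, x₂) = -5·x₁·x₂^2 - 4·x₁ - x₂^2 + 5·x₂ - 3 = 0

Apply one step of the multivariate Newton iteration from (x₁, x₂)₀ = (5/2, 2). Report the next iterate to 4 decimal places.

At (5/2, 2): F = (45.5000, -57.0000).
Jacobian J = [[4·x₁·x₂ + 3·x₂ + 1, 2·x₁^2 + 3·x₁ + 1], [-5·x₂^2 - 4, -10·x₁·x₂ - 2·x₂ + 5]].
At the point, J = [[27.0000, 21.0000], [-24.0000, -49.0000]] (det J = -819.0000).
Solving J·Δ = −F gives Δ = (-1.2607, -0.5458).
Then the next iterate is (x₁, x₂)₁ = (1.2393, 1.4542).

(1.2393, 1.4542)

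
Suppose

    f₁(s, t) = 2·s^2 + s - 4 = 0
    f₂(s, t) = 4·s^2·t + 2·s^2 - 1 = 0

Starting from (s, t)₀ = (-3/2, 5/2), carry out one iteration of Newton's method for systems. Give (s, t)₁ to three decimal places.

At (-3/2, 5/2): F = (-1.000, 26.000).
Jacobian J = [[4·s + 1, 0], [8·s·t + 4·s, 4·s^2]].
At the point, J = [[-5.000, 0.000], [-36.000, 9.000]] (det J = -45.000).
Solving J·Δ = −F gives Δ = (-0.200, -3.689).
Then the next iterate is (s, t)₁ = (-1.700, -1.189).

(-1.700, -1.189)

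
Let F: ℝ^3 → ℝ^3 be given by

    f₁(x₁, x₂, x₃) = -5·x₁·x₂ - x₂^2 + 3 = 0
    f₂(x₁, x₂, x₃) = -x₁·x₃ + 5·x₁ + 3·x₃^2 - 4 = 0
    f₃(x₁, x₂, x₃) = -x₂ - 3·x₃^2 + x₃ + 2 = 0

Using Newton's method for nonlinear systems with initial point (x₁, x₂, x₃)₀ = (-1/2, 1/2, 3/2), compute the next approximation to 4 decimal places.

(-0.3116, -1.8527, 1.3253)

At (-1/2, 1/2, 3/2): F = (4.0000, 1.0000, -3.7500).
Jacobian J = [[-5·x₂, -5·x₁ - 2·x₂, 0], [-x₃ + 5, 0, -x₁ + 6·x₃], [0, -1, -6·x₃ + 1]].
At the point, J = [[-2.5000, 1.5000, 0.0000], [3.5000, 0.0000, 9.5000], [0.0000, -1.0000, -8.0000]] (det J = 18.2500).
Solving J·Δ = −F gives Δ = (0.1884, -2.3527, -0.1747).
Then the next iterate is (x₁, x₂, x₃)₁ = (-0.3116, -1.8527, 1.3253).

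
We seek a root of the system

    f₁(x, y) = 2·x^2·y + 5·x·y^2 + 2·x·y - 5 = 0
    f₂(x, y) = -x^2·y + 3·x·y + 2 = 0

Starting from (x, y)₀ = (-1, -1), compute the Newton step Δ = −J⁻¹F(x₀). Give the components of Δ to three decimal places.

(0.909, 0.364)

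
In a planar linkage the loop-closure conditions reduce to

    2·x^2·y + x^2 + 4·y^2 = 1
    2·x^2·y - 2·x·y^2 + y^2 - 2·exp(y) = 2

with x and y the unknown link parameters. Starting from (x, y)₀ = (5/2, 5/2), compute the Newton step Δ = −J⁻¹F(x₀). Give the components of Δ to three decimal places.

At (5/2, 5/2): F = (61.500, -20.11499).
Jacobian J = [[4·x·y + 2·x, 2·x^2 + 8·y], [4·x·y - 2·y^2, 2·x^2 - 4·x·y + 2·y - 2·exp(y)]].
At the point, J = [[30.000, 32.500], [12.500, -31.86499]] (det J = -1362.19964).
Solving J·Δ = −F gives Δ = (-0.959, -1.007).

(-0.959, -1.007)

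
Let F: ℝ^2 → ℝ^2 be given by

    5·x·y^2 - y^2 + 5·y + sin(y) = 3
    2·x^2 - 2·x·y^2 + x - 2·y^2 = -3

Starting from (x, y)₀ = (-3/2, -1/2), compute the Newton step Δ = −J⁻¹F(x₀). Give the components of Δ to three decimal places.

(1.050, 0.472)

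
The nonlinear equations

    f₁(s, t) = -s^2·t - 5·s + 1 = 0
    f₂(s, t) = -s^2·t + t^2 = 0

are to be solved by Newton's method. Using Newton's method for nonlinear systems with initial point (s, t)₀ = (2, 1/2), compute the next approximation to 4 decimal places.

At (2, 1/2): F = (-11.0000, -1.7500).
Jacobian J = [[-2·s·t - 5, -s^2], [-2·s·t, -s^2 + 2·t]].
At the point, J = [[-7.0000, -4.0000], [-2.0000, -3.0000]] (det J = 13.0000).
Solving J·Δ = −F gives Δ = (-2.0000, 0.7500).
Then the next iterate is (s, t)₁ = (0.0000, 1.2500).

(0.0000, 1.2500)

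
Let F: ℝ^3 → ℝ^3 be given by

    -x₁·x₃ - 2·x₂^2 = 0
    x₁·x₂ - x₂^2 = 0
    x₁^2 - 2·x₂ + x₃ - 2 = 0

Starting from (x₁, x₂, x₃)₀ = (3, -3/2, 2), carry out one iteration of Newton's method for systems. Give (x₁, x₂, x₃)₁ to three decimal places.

At (3, -3/2, 2): F = (-10.500, -6.750, 12.000).
Jacobian J = [[-x₃, -4·x₂, -x₁], [x₂, x₁ - 2·x₂, 0], [2·x₁, -2, 1]].
At the point, J = [[-2.000, 6.000, -3.000], [-1.500, 6.000, 0.000], [6.000, -2.000, 1.000]] (det J = 96.000).
Solving J·Δ = −F gives Δ = (-1.594, 0.727, -0.984).
Then the next iterate is (x₁, x₂, x₃)₁ = (1.406, -0.773, 1.016).

(1.406, -0.773, 1.016)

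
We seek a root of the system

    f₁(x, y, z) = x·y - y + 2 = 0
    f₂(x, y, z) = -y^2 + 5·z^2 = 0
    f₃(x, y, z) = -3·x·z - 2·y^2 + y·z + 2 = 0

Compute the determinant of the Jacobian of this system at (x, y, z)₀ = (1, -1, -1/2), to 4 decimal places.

J = [[y, x - 1, 0], [0, -2·y, 10·z], [-3·z, -4·y + z, -3·x + y]].
At the point, J = [[-1.0000, 0.0000, 0.0000], [0.0000, 2.0000, -5.0000], [1.5000, 3.5000, -4.0000]].
det J = -9.5000.

-9.5000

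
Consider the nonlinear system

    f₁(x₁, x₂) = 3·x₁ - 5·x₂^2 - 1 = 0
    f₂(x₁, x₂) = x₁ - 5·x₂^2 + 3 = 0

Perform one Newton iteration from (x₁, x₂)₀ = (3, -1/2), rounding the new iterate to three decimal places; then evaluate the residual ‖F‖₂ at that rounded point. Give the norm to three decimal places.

3.977

At (3, -1/2): F = (6.750, 4.750).
Jacobian J = [[3, -10·x₂], [1, -10·x₂]].
At the point, J = [[3.000, 5.000], [1.000, 5.000]] (det J = 10.000).
Solving J·Δ = −F gives Δ = (-1.000, -0.750).
Then the next iterate is (x₁, x₂)₁ = (2.000, -1.250).
Re-evaluating at (2.000, -1.250): F = (-2.81250, -2.81250), so ‖F‖₂ = 3.977.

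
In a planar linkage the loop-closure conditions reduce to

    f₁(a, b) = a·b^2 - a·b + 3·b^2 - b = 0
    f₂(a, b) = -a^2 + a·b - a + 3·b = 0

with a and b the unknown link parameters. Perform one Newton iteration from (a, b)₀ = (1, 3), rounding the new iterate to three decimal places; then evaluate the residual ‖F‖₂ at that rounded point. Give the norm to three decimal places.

At (1, 3): F = (30.000, 10.000).
Jacobian J = [[b^2 - b, 2·a·b - a + 6·b - 1], [-2·a + b - 1, a + 3]].
At the point, J = [[6.000, 22.000], [0.000, 4.000]] (det J = 24.000).
Solving J·Δ = −F gives Δ = (4.167, -2.500).
Then the next iterate is (a, b)₁ = (5.167, 0.500).
Re-evaluating at (5.167, 0.500): F = (-1.04175, -27.78139), so ‖F‖₂ = 27.801.

27.801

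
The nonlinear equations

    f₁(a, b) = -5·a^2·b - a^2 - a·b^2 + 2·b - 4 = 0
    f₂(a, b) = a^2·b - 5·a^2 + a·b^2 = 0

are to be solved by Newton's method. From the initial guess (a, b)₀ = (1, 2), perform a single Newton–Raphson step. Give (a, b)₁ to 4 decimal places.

At (1, 2): F = (-15.0000, 1.0000).
Jacobian J = [[-10·a·b - 2·a - b^2, -5·a^2 - 2·a·b + 2], [2·a·b - 10·a + b^2, a^2 + 2·a·b]].
At the point, J = [[-26.0000, -7.0000], [-2.0000, 5.0000]] (det J = -144.0000).
Solving J·Δ = −F gives Δ = (-0.4722, -0.3889).
Then the next iterate is (a, b)₁ = (0.5278, 1.6111).

(0.5278, 1.6111)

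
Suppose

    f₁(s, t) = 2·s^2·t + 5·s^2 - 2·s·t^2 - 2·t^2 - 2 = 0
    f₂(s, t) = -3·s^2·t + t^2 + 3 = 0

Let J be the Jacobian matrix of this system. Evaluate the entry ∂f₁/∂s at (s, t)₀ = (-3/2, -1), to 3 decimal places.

∂f₁/∂s = 4·s·t + 10·s - 2·t^2.
At (-3/2, -1) this is -11.000.

-11.000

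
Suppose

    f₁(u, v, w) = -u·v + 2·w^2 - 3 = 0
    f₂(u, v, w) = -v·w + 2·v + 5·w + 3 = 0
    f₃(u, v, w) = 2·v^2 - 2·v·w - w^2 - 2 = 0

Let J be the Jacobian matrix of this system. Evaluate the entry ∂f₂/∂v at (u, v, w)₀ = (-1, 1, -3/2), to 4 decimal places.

3.5000

∂f₂/∂v = -w + 2.
At (-1, 1, -3/2) this is 3.5000.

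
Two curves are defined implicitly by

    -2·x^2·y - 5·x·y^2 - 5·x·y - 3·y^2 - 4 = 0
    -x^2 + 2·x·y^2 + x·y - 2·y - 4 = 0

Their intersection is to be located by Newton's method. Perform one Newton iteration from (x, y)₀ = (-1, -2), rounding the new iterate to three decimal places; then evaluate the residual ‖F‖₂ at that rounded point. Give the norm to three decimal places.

At (-1, -2): F = (-2.000, -7.000).
Jacobian J = [[-4·x·y - 5·y^2 - 5·y, -2·x^2 - 10·x·y - 5·x - 6·y], [-2·x + 2·y^2 + y, 4·x·y + x - 2]].
At the point, J = [[-18.000, -5.000], [8.000, 5.000]] (det J = -50.000).
Solving J·Δ = −F gives Δ = (-0.900, 2.840).
Then the next iterate is (x, y)₁ = (-1.900, 0.840).
Re-evaluating at (-1.900, 0.840): F = (2.50160, -13.56728), so ‖F‖₂ = 13.796.

13.796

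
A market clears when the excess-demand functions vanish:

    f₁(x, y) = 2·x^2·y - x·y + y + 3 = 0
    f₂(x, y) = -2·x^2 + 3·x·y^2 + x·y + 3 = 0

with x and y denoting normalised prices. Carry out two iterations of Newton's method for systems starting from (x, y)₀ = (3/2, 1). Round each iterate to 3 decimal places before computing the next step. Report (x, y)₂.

At (3/2, 1): F = (7.000, 4.500).
Jacobian J = [[4·x·y - y, 2·x^2 - x + 1], [-4·x + 3·y^2 + y, 6·x·y + x]].
At the point, J = [[5.000, 4.000], [-2.000, 10.500]] (det J = 60.500).
Solving J·Δ = −F gives Δ = (-0.917, -0.603).
Then the next iterate is (x, y)₁ = (0.583, 0.397).
Round to (0.583, 0.397) and repeat: F = (3.43542, 2.82733), J = [[0.52880, 1.09678], [-1.46217, 1.97171]].
Δ = (-1.388, -2.463), so (x, y)₂ = (-0.805, -2.066).

(-0.805, -2.066)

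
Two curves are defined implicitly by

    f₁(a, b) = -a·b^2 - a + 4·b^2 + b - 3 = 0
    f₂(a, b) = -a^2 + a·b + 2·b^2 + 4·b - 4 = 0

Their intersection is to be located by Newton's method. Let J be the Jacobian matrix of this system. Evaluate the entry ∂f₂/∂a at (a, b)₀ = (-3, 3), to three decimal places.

∂f₂/∂a = -2·a + b.
At (-3, 3) this is 9.000.

9.000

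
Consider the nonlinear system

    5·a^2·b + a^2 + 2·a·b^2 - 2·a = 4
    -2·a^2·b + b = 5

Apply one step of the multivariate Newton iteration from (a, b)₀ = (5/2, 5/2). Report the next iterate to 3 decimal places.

(1.180, 2.435)

At (5/2, 5/2): F = (106.625, -33.750).
Jacobian J = [[10·a·b + 2·a + 2·b^2 - 2, 5·a^2 + 4·a·b], [-4·a·b, -2·a^2 + 1]].
At the point, J = [[78.000, 56.250], [-25.000, -11.500]] (det J = 509.250).
Solving J·Δ = −F gives Δ = (-1.320, -0.065).
Then the next iterate is (a, b)₁ = (1.180, 2.435).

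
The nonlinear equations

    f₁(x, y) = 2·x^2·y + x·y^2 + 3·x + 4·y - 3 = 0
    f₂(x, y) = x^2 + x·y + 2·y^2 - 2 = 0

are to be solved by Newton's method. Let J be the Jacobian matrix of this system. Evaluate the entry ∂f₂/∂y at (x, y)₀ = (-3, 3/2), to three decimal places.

∂f₂/∂y = x + 4·y.
At (-3, 3/2) this is 3.000.

3.000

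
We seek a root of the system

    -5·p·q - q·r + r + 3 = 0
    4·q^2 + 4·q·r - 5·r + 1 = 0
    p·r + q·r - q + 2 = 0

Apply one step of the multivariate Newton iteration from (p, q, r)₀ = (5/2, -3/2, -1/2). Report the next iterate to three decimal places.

At (5/2, -3/2, -1/2): F = (20.500, 15.500, 3.000).
Jacobian J = [[-5·q, -5·p - r, -q + 1], [0, 8·q + 4·r, 4·q - 5], [r, r - 1, p + q]].
At the point, J = [[7.500, -12.000, 2.500], [0.000, -14.000, -11.000], [-0.500, -1.500, 1.000]] (det J = -312.250).
Solving J·Δ = −F gives Δ = (0.012, 1.588, -0.612).
Then the next iterate is (p, q, r)₁ = (2.512, 0.088, -1.112).

(2.512, 0.088, -1.112)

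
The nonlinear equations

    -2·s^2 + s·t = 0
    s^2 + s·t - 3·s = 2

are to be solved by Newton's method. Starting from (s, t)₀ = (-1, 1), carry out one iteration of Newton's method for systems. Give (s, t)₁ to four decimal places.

At (-1, 1): F = (-3.0000, 1.0000).
Jacobian J = [[-4·s + t, s], [2·s + t - 3, s]].
At the point, J = [[5.0000, -1.0000], [-4.0000, -1.0000]] (det J = -9.0000).
Solving J·Δ = −F gives Δ = (0.4444, -0.7778).
Then the next iterate is (s, t)₁ = (-0.5556, 0.2222).

(-0.5556, 0.2222)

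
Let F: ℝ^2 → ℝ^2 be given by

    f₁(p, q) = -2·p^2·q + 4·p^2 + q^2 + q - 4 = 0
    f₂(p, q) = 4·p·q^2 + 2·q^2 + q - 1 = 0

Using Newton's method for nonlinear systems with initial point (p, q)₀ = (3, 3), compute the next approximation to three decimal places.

(3.894, 1.115)

At (3, 3): F = (-10.000, 128.000).
Jacobian J = [[-4·p·q + 8·p, -2·p^2 + 2·q + 1], [4·q^2, 8·p·q + 4·q + 1]].
At the point, J = [[-12.000, -11.000], [36.000, 85.000]] (det J = -624.000).
Solving J·Δ = −F gives Δ = (0.894, -1.885).
Then the next iterate is (p, q)₁ = (3.894, 1.115).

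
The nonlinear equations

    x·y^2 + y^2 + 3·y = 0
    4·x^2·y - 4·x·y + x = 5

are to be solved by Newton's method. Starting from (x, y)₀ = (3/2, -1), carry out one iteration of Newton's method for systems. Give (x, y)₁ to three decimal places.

At (3/2, -1): F = (-0.500, -6.500).
Jacobian J = [[y^2, 2·x·y + 2·y + 3], [8·x·y - 4·y + 1, 4·x^2 - 4·x]].
At the point, J = [[1.000, -2.000], [-7.000, 3.000]] (det J = -11.000).
Solving J·Δ = −F gives Δ = (-1.318, -0.909).
Then the next iterate is (x, y)₁ = (0.182, -1.909).

(0.182, -1.909)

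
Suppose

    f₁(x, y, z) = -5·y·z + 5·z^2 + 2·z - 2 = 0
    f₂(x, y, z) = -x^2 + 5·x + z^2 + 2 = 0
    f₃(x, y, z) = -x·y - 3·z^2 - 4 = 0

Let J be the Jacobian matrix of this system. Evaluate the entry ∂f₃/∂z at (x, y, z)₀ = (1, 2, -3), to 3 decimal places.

∂f₃/∂z = -6·z.
At (1, 2, -3) this is 18.000.

18.000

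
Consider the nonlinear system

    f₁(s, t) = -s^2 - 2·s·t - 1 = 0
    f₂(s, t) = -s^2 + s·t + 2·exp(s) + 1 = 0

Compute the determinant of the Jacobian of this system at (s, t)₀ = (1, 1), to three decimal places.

J = [[-2·s - 2·t, -2·s], [-2·s + t + 2·exp(s), s]].
At the point, J = [[-4.000, -2.000], [4.43656, 1.000]].
det J = 4.873.

4.873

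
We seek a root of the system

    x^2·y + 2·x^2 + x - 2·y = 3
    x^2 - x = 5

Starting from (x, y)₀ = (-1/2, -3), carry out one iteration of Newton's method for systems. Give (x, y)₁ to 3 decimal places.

(-2.625, -4.143)

At (-1/2, -3): F = (2.250, -4.250).
Jacobian J = [[2·x·y + 4·x + 1, x^2 - 2], [2·x - 1, 0]].
At the point, J = [[2.000, -1.750], [-2.000, 0.000]] (det J = -3.500).
Solving J·Δ = −F gives Δ = (-2.125, -1.143).
Then the next iterate is (x, y)₁ = (-2.625, -4.143).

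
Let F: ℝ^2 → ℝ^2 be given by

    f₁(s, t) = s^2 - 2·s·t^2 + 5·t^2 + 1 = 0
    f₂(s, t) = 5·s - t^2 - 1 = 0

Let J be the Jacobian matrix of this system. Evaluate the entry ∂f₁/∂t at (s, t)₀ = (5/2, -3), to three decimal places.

0.000

∂f₁/∂t = -4·s·t + 10·t.
At (5/2, -3) this is 0.000.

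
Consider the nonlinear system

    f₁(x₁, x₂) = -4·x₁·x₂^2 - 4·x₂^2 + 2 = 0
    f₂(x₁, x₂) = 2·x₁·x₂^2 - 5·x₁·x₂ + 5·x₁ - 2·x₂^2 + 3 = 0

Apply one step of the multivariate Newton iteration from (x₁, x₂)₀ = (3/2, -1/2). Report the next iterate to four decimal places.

At (3/2, -1/2): F = (-0.5000, 14.5000).
Jacobian J = [[-4·x₂^2, -8·x₁·x₂ - 8·x₂], [2·x₂^2 - 5·x₂ + 5, 4·x₁·x₂ - 5·x₁ - 4·x₂]].
At the point, J = [[-1.0000, 10.0000], [8.0000, -8.5000]] (det J = -71.5000).
Solving J·Δ = −F gives Δ = (-1.9685, -0.1469).
Then the next iterate is (x₁, x₂)₁ = (-0.4685, -0.6469).

(-0.4685, -0.6469)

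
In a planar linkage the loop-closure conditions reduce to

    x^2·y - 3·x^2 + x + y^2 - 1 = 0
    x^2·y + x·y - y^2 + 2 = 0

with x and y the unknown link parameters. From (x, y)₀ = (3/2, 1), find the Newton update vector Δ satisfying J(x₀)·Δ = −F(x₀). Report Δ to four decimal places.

At (3/2, 1): F = (-3.0000, 4.7500).
Jacobian J = [[2·x·y - 6·x + 1, x^2 + 2·y], [2·x·y + y, x^2 + x - 2·y]].
At the point, J = [[-5.0000, 4.2500], [4.0000, 1.7500]] (det J = -25.7500).
Solving J·Δ = −F gives Δ = (-0.9879, -0.4563).

(-0.9879, -0.4563)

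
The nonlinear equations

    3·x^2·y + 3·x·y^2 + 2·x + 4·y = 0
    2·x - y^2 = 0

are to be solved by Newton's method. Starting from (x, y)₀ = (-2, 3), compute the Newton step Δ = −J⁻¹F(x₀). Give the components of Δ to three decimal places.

(2.439, -1.354)

At (-2, 3): F = (-10.000, -13.000).
Jacobian J = [[6·x·y + 3·y^2 + 2, 3·x^2 + 6·x·y + 4], [2, -2·y]].
At the point, J = [[-7.000, -20.000], [2.000, -6.000]] (det J = 82.000).
Solving J·Δ = −F gives Δ = (2.439, -1.354).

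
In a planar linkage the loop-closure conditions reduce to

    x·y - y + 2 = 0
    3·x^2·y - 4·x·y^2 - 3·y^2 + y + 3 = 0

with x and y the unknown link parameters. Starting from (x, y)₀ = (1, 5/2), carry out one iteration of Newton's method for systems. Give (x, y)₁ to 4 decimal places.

At (1, 5/2): F = (2.0000, -30.7500).
Jacobian J = [[y, x - 1], [6·x·y - 4·y^2, 3·x^2 - 8·x·y - 6·y + 1]].
At the point, J = [[2.5000, 0.0000], [-10.0000, -31.0000]] (det J = -77.5000).
Solving J·Δ = −F gives Δ = (-0.8000, -0.7339).
Then the next iterate is (x, y)₁ = (0.2000, 1.7661).

(0.2000, 1.7661)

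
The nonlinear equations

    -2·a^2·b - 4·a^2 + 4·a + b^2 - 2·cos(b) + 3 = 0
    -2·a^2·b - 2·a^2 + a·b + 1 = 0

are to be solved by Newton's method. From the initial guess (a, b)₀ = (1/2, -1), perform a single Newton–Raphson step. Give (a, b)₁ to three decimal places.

(1.000, 0.296)

At (1/2, -1): F = (4.41940, 0.500).
Jacobian J = [[-4·a·b - 8·a + 4, -2·a^2 + 2·b + 2·sin(b)], [-4·a·b - 4·a + b, -2·a^2 + a]].
At the point, J = [[2.000, -4.18294], [-1.000, 0.000]] (det J = -4.18294).
Solving J·Δ = −F gives Δ = (0.500, 1.296).
Then the next iterate is (a, b)₁ = (1.000, 0.296).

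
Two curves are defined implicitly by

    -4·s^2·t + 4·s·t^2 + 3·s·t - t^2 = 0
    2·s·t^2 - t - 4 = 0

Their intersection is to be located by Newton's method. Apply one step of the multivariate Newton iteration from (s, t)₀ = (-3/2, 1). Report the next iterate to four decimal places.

(-2.4808, -0.4231)

At (-3/2, 1): F = (-20.5000, -8.0000).
Jacobian J = [[-8·s·t + 4·t^2 + 3·t, -4·s^2 + 8·s·t + 3·s - 2·t], [2·t^2, 4·s·t - 1]].
At the point, J = [[19.0000, -27.5000], [2.0000, -7.0000]] (det J = -78.0000).
Solving J·Δ = −F gives Δ = (-0.9808, -1.4231).
Then the next iterate is (s, t)₁ = (-2.4808, -0.4231).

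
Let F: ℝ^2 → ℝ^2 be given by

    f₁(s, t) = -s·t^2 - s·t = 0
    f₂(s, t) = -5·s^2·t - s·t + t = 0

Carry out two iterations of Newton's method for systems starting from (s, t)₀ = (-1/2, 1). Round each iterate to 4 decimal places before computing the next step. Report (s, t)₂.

At (-1/2, 1): F = (1.0000, 0.2500).
Jacobian J = [[-t^2 - t, -2·s·t - s], [-10·s·t - t, -5·s^2 - s + 1]].
At the point, J = [[-2.0000, 1.5000], [4.0000, 0.2500]] (det J = -6.5000).
Solving J·Δ = −F gives Δ = (-0.0192, -0.6923).
Then the next iterate is (s, t)₁ = (-0.5192, 0.3077).
Round to (-0.5192, 0.3077) and repeat: F = (0.208915, 0.052726), J = [[-0.402379, 0.838716], [1.289878, 0.171357]].
Δ = (-0.0073, -0.2526), so (s, t)₂ = (-0.5265, 0.0551).

(-0.5265, 0.0551)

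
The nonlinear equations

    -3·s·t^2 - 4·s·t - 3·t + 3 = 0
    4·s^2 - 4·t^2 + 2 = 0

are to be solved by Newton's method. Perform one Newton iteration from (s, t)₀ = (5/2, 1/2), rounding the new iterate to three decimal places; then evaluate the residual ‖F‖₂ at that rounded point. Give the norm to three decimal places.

At (5/2, 1/2): F = (-5.375, 26.000).
Jacobian J = [[-3·t^2 - 4·t, -6·s·t - 4·s - 3], [8·s, -8·t]].
At the point, J = [[-2.750, -20.500], [20.000, -4.000]] (det J = 421.000).
Solving J·Δ = −F gives Δ = (-1.317, -0.086).
Then the next iterate is (s, t)₁ = (1.183, 0.414).
Re-evaluating at (1.183, 0.414): F = (-0.80933, 6.91237), so ‖F‖₂ = 6.960.

6.960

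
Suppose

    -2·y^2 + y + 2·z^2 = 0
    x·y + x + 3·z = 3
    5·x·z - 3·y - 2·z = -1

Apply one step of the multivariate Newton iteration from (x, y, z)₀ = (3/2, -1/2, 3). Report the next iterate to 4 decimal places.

At (3/2, -1/2, 3): F = (17.0000, 6.7500, 19.0000).
Jacobian J = [[0, -4·y + 1, 4·z], [y + 1, x, 3], [5·z, -3, 5·x - 2]].
At the point, J = [[0.0000, 3.0000, 12.0000], [0.5000, 1.5000, 3.0000], [15.0000, -3.0000, 5.5000]] (det J = -161.2500).
Solving J·Δ = −F gives Δ = (-1.4395, -2.3736, -0.8233).
Then the next iterate is (x, y, z)₁ = (0.0605, -2.8736, 2.1767).

(0.0605, -2.8736, 2.1767)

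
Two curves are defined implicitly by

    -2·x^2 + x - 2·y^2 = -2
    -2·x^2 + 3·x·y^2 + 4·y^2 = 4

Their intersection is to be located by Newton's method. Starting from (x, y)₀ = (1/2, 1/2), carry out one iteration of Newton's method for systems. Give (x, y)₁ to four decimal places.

(0.7500, 1.1250)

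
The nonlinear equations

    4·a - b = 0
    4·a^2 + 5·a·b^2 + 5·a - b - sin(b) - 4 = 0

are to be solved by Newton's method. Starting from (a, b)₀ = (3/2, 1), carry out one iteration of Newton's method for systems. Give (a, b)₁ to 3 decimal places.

(0.373, 1.493)

At (3/2, 1): F = (5.000, 18.15853).
Jacobian J = [[4, -1], [8·a + 5·b^2 + 5, 10·a·b - cos(b) - 1]].
At the point, J = [[4.000, -1.000], [22.000, 13.45970]] (det J = 75.83879).
Solving J·Δ = −F gives Δ = (-1.127, 0.493).
Then the next iterate is (a, b)₁ = (0.373, 1.493).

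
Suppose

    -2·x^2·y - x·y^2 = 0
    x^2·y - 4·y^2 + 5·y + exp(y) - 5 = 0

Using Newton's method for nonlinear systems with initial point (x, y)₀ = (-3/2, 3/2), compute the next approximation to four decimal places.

(-1.0000, -1.8294)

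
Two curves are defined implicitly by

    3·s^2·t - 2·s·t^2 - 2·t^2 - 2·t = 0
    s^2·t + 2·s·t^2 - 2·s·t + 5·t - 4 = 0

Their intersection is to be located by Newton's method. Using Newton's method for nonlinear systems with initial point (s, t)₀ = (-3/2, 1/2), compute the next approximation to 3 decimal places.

At (-3/2, 1/2): F = (2.625, 0.375).
Jacobian J = [[6·s·t - 2·t^2, 3·s^2 - 4·s·t - 4·t - 2], [2·s·t + 2·t^2 - 2·t, s^2 + 4·s·t - 2·s + 5]].
At the point, J = [[-5.000, 5.750], [-2.000, 7.250]] (det J = -24.750).
Solving J·Δ = −F gives Δ = (0.682, 0.136).
Then the next iterate is (s, t)₁ = (-0.818, 0.636).

(-0.818, 0.636)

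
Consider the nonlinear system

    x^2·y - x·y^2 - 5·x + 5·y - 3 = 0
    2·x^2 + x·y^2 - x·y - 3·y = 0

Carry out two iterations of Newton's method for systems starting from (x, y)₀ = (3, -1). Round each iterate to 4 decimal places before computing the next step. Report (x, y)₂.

(1.7568, 1.4036)

At (3, -1): F = (-35.0000, 27.0000).
Jacobian J = [[2·x·y - y^2 - 5, x^2 - 2·x·y + 5], [4·x + y^2 - y, 2·x·y - x - 3]].
At the point, J = [[-12.0000, 20.0000], [14.0000, -12.0000]] (det J = -136.0000).
Solving J·Δ = −F gives Δ = (-0.8824, 1.2206).
Then the next iterate is (x, y)₁ = (2.1176, 0.2206).
Round to (2.1176, 0.2206) and repeat: F = (-11.598831, 7.942569), J = [[-4.114379, 8.549945], [8.298464, -4.183315]].
Δ = (-0.3608, 1.1830), so (x, y)₂ = (1.7568, 1.4036).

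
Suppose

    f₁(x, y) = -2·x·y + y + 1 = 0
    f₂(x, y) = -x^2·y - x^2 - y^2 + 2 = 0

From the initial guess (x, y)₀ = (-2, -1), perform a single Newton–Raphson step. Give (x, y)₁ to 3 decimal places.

(-1.250, -0.500)

At (-2, -1): F = (-4.000, 1.000).
Jacobian J = [[-2·y, -2·x + 1], [-2·x·y - 2·x, -x^2 - 2·y]].
At the point, J = [[2.000, 5.000], [0.000, -2.000]] (det J = -4.000).
Solving J·Δ = −F gives Δ = (0.750, 0.500).
Then the next iterate is (x, y)₁ = (-1.250, -0.500).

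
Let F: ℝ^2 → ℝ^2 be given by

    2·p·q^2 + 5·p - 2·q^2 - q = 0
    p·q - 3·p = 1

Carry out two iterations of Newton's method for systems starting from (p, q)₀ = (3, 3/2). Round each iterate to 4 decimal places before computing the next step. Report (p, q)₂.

(-1.4330, -1.6903)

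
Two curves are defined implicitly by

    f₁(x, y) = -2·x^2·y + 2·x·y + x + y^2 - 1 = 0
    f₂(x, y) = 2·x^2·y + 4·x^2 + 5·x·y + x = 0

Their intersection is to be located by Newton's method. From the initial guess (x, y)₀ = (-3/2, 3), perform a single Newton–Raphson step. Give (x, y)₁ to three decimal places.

At (-3/2, 3): F = (-16.000, -1.500).
Jacobian J = [[-4·x·y + 2·y + 1, -2·x^2 + 2·x + 2·y], [4·x·y + 8·x + 5·y + 1, 2·x^2 + 5·x]].
At the point, J = [[25.000, -1.500], [-14.000, -3.000]] (det J = -96.000).
Solving J·Δ = −F gives Δ = (0.477, -2.724).
Then the next iterate is (x, y)₁ = (-1.023, 0.276).

(-1.023, 0.276)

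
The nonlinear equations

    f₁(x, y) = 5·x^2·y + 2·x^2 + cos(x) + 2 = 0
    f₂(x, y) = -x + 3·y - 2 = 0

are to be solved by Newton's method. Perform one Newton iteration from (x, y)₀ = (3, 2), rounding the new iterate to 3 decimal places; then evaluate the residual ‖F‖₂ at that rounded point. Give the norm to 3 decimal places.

33.039

At (3, 2): F = (109.01001, 1.000).
Jacobian J = [[10·x·y + 4·x - sin(x), 5·x^2], [-1, 3]].
At the point, J = [[71.85888, 45.000], [-1.000, 3.000]] (det J = 260.57664).
Solving J·Δ = −F gives Δ = (-1.082, -0.694).
Then the next iterate is (x, y)₁ = (1.918, 1.306).
Re-evaluating at (1.918, 1.306): F = (33.03925, 0.000), so ‖F‖₂ = 33.039.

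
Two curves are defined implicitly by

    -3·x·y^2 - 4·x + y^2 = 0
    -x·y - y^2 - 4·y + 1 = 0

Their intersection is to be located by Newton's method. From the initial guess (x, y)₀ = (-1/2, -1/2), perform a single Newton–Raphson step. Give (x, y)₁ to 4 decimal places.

(-0.4762, 0.5048)

At (-1/2, -1/2): F = (2.6250, 2.5000).
Jacobian J = [[-3·y^2 - 4, -6·x·y + 2·y], [-y, -x - 2·y - 4]].
At the point, J = [[-4.7500, -2.5000], [0.5000, -2.5000]] (det J = 13.1250).
Solving J·Δ = −F gives Δ = (0.0238, 1.0048).
Then the next iterate is (x, y)₁ = (-0.4762, 0.5048).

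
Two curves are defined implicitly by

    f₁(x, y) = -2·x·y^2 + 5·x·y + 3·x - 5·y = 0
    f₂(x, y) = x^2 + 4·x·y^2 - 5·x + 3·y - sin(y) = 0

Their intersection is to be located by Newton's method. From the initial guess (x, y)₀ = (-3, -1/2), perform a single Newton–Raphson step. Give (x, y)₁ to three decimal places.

(-0.866, -0.404)

At (-3, -1/2): F = (2.500, 19.97943).
Jacobian J = [[-2·y^2 + 5·y + 3, -4·x·y + 5·x - 5], [2·x + 4·y^2 - 5, 8·x·y - cos(y) + 3]].
At the point, J = [[0.000, -26.000], [-10.000, 14.12242]] (det J = -260.000).
Solving J·Δ = −F gives Δ = (2.134, 0.096).
Then the next iterate is (x, y)₁ = (-0.866, -0.404).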